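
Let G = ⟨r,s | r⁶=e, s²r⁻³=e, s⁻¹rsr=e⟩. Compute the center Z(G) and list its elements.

An element z ∈ Z(G) iff z commutes with every generator.
For example r³ is central: (r³)·r = r⁴ = r·(r³); (r³)·s = s⁻¹ = s·(r³).
Whereas r ∉ Z(G) since r·s = rs ≠ r²s⁻¹ = s·r.
Checking each of the 12 elements this way gives Z(G) = {e, r³}, of order 2.

Answer: {e, r³}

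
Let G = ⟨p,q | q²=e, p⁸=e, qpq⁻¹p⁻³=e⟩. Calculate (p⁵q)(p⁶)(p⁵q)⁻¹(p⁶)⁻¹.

[(p⁵q), (p⁶)] = (p⁵q)·(p⁶)·(p⁵q)⁻¹·(p⁶)⁻¹.
  (p⁵q) · (p⁶) = p⁷q
  (p⁷q) · (pq) = p²
  (p²) · (p²) = p⁴

Answer: p⁴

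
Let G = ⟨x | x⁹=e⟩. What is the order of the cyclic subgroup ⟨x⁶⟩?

|⟨x⁶⟩| equals the order of x⁶. Compute successive powers until reaching e:
  (x⁶)¹ = x⁶, (x⁶)² = x³, (x⁶)³ = e.
The smallest positive k with (x⁶)ᵏ = e is 3, so |⟨x⁶⟩| = 3.

Answer: 3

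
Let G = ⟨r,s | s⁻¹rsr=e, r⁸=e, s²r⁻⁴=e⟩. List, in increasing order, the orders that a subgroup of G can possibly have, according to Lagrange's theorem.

|G| = 16 = 2⁴. By Lagrange's theorem the order of any subgroup divides 16; the divisors of 16 are 1, 2, 4, 8, 16.

Answer: 1, 2, 4, 8, 16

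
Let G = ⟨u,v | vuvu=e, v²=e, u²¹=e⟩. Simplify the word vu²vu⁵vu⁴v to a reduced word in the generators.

Multiply left to right, reducing at each step:
  v · u² = u¹⁹v
  (u¹⁹v) · v = u¹⁹
  (u¹⁹) · u⁵ = u³
  (u³) · v = u³v
  (u³v) · u⁴ = u²⁰v
  (u²⁰v) · v = u²⁰

Answer: u²⁰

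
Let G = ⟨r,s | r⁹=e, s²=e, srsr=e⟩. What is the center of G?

An element z ∈ Z(G) iff z commutes with every generator.
For example e is central: e·r = r = r·e; e·s = s = s·e.
Whereas r ∉ Z(G) since r·s = rs ≠ r⁸s = s·r.
Checking each of the 18 elements this way gives Z(G) = {e}, of order 1.

Answer: {e}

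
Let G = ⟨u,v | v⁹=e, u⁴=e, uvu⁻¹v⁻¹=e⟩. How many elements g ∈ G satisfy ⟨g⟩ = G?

G is cyclic of order 36. An element generates G iff its order is 36, and a cyclic group of order 36 has exactly φ(36) = 12 such elements.

Answer: 12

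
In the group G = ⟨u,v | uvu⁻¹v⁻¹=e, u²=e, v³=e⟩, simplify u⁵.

Compute successive powers of u, reducing at each step:
  u²: u · u = e
  u³: e · u = u
  u⁴: u · u = e
  u⁵: e · u = u

Answer: u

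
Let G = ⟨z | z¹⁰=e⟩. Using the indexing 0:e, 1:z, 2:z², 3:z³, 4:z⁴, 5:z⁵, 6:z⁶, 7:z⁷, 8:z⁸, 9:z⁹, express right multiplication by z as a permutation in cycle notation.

(0 1 2 3 4 5 6 7 8 9)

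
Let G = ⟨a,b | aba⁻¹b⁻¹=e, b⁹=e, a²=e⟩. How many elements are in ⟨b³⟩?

|⟨b³⟩| equals the order of b³. Compute successive powers until reaching e:
  (b³)¹ = b³, (b³)² = b⁶, (b³)³ = e.
The smallest positive k with (b³)ᵏ = e is 3, so |⟨b³⟩| = 3.

Answer: 3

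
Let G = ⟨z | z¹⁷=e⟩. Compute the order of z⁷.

Compute successive powers until reaching e:
  (z⁷)¹ = z⁷, (z⁷)² = z¹⁴, (z⁷)³ = z⁴, (z⁷)⁴ = z¹¹, (z⁷)⁵ = z, (z⁷)⁶ = z⁸, (z⁷)⁷ = z¹⁵, (z⁷)⁸ = z⁵, (z⁷)⁹ = z¹², (z⁷)¹⁰ = z², (z⁷)¹¹ = z⁹, (z⁷)¹² = z¹⁶, (z⁷)¹³ = z⁶, (z⁷)¹⁴ = z¹³, (z⁷)¹⁵ = z³, (z⁷)¹⁶ = z¹⁰, (z⁷)¹⁷ = e.
The smallest positive k with (z⁷)ᵏ = e is 17.

Answer: 17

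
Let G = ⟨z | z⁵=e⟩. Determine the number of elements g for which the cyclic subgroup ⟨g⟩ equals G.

G is cyclic of order 5. An element generates G iff its order is 5, and a cyclic group of order 5 has exactly φ(5) = 4 such elements.

Answer: 4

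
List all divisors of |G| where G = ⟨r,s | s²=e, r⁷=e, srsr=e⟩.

|G| = 14 = 2 · 7. By Lagrange's theorem the order of any subgroup divides 14; the divisors of 14 are 1, 2, 7, 14.

Answer: 1, 2, 7, 14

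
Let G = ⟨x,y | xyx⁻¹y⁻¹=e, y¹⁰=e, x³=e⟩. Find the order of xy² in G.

Compute successive powers until reaching e:
  (xy²)¹ = xy², (xy²)² = x²y⁴, (xy²)³ = y⁶, (xy²)⁴ = xy⁸, (xy²)⁵ = x², (xy²)⁶ = y², (xy²)⁷ = xy⁴, (xy²)⁸ = x²y⁶, (xy²)⁹ = y⁸, (xy²)¹⁰ = x, (xy²)¹¹ = x²y², (xy²)¹² = y⁴, (xy²)¹³ = xy⁶, (xy²)¹⁴ = x²y⁸, (xy²)¹⁵ = e.
The smallest positive k with (xy²)ᵏ = e is 15.

Answer: 15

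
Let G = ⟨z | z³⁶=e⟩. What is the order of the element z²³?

Compute successive powers until reaching e:
  (z²³)¹ = z²³, (z²³)² = z¹⁰, (z²³)³ = z³³, (z²³)⁴ = z²⁰, (z²³)⁵ = z⁷, (z²³)⁶ = z³⁰, (z²³)⁷ = z¹⁷, (z²³)⁸ = z⁴, (z²³)⁹ = z²⁷, (z²³)¹⁰ = z¹⁴, (z²³)¹¹ = z, (z²³)¹² = z²⁴, (z²³)¹³ = z¹¹, (z²³)¹⁴ = z³⁴, (z²³)¹⁵ = z²¹, (z²³)¹⁶ = z⁸, (z²³)¹⁷ = z³¹, (z²³)¹⁸ = z¹⁸, (z²³)¹⁹ = z⁵, (z²³)²⁰ = z²⁸, (z²³)²¹ = z¹⁵, (z²³)²² = z², (z²³)²³ = z²⁵, (z²³)²⁴ = z¹², (z²³)²⁵ = z³⁵, (z²³)²⁶ = z²², (z²³)²⁷ = z⁹, (z²³)²⁸ = z³², (z²³)²⁹ = z¹⁹, (z²³)³⁰ = z⁶, (z²³)³¹ = z²⁹, (z²³)³² = z¹⁶, (z²³)³³ = z³, (z²³)³⁴ = z²⁶, (z²³)³⁵ = z¹³, (z²³)³⁶ = e.
The smallest positive k with (z²³)ᵏ = e is 36.

Answer: 36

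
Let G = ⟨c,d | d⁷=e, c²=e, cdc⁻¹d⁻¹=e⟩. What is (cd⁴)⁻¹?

The order of (cd⁴) is 14 (smallest k with (cd⁴)ᵏ = e), so (cd⁴)⁻¹ = (cd⁴)¹³ = cd³.
Check: (cd⁴) · (cd³) → (cd⁴) · c = d⁴;   (d⁴) · d³ = e, giving e as required.

Answer: cd³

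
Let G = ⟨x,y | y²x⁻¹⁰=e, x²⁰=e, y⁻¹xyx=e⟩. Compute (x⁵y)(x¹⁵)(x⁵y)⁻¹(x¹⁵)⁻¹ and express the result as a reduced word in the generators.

[(x⁵y), (x¹⁵)] = (x⁵y)·(x¹⁵)·(x⁵y)⁻¹·(x¹⁵)⁻¹.
  (x⁵y) · (x¹⁵) = y⁻¹
  (y⁻¹) · (x⁵y⁻¹) = x⁵
  (x⁵) · (x⁵) = x¹⁰

Answer: x¹⁰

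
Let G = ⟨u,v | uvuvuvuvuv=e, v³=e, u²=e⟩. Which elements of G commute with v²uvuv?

⟨v²uvuv⟩ ⊆ C_G(v²uvuv) since powers of v²uvuv commute with v²uvuv; so |C_G(v²uvuv)| ≥ |⟨v²uvuv⟩| = 3.
By orbit–stabilizer, |C_G(v²uvuv)| = |G| / |conj. class of v²uvuv| = 60 / 20 = 3.
The 3 elements commuting with v²uvuv are {e, v²uvuv, v²uv²uv}.

Answer: {e, v²uvuv, v²uv²uv}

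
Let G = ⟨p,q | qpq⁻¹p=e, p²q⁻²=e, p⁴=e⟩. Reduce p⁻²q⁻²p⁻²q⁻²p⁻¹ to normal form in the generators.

Multiply left to right, reducing at each step:
  (p²) · q⁻² = e
  e · p⁻² = p²
  (p²) · q⁻² = e
  e · p⁻¹ = p³

Answer: p³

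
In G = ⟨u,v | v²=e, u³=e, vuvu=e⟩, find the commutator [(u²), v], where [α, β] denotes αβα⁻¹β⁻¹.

[(u²), v] = (u²)·v·(u²)⁻¹·v⁻¹.
  (u²) · v = u²v
  (u²v) · u = uv
  (uv) · v = u

Answer: u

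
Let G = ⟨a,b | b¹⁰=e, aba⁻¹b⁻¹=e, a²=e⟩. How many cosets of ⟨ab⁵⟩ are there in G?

First find ord(ab⁵) by computing successive powers:
  (ab⁵)¹ = ab⁵, (ab⁵)² = e.
So |⟨ab⁵⟩| = ord(ab⁵) = 2. With |G| = 20, by Lagrange [G : ⟨ab⁵⟩] = 20/2 = 10.

Answer: 10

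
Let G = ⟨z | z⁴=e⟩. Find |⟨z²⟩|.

|⟨z²⟩| equals the order of z². Compute successive powers until reaching e:
  (z²)¹ = z², (z²)² = e.
The smallest positive k with (z²)ᵏ = e is 2, so |⟨z²⟩| = 2.

Answer: 2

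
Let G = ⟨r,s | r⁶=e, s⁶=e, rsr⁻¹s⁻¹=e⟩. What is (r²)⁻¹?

The order of (r²) is 3 (smallest k with (r²)ᵏ = e), so (r²)⁻¹ = (r²)² = r⁴.
Check: (r²) · (r⁴) → (r²) · r⁴ = e, giving e as required.

Answer: r⁴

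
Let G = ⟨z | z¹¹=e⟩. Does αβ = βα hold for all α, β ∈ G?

G has a single generator, so G is cyclic and hence abelian.

Answer: Yes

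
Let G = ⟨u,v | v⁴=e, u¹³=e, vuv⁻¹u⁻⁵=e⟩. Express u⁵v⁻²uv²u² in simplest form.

Multiply left to right, reducing at each step:
  (u⁵) · v⁻² = u⁵v²
  (u⁵v²) · u = u⁴v²
  (u⁴v²) · v² = u⁴
  (u⁴) · u² = u⁶

Answer: u⁶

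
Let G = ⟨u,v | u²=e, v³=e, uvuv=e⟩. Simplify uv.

Compute u · v by multiplying left to right and reducing via the relations at each step:
  u · v = uv

Answer: uv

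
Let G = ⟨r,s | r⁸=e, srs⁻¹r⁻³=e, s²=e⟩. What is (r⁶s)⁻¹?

The order of (r⁶s) is 2 (smallest k with (r⁶s)ᵏ = e), so (r⁶s)⁻¹ = (r⁶s)¹ = r⁶s.
Check: (r⁶s) · (r⁶s) → (r⁶s) · r⁶ = s;   s · s = e, giving e as required.

Answer: r⁶s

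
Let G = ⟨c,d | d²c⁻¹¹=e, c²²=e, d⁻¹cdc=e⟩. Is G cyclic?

Every cyclic group is abelian. But c·d = cd while d·c = c¹⁰d⁻¹, so c·d ≠ d·c and G is not abelian. Hence G is not cyclic.

Answer: No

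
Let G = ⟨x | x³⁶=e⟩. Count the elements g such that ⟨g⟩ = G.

G is cyclic of order 36. An element generates G iff its order is 36, and a cyclic group of order 36 has exactly φ(36) = 12 such elements.

Answer: 12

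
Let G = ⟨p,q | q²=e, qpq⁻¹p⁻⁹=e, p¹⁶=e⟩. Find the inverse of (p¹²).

The order of (p¹²) is 4 (smallest k with (p¹²)ᵏ = e), so (p¹²)⁻¹ = (p¹²)³ = p⁴.
Check: (p¹²) · (p⁴) → (p¹²) · p⁴ = e, giving e as required.

Answer: p⁴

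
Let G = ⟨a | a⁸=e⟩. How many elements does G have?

G is generated by a single element, so G is cyclic. The relator gives a⁸ = e and no smaller power is forced to be e, so the 8 powers {a, e, a², a³, a⁴, a⁵, a⁶, a⁷} are distinct. Hence |G| = 8.

Answer: 8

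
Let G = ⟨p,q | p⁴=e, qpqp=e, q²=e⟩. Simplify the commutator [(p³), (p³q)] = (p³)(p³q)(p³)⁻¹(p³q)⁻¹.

[(p³), (p³q)] = (p³)·(p³q)·(p³)⁻¹·(p³q)⁻¹.
  (p³) · (p³q) = p²q
  (p²q) · p = pq
  (pq) · (p³q) = p²

Answer: p²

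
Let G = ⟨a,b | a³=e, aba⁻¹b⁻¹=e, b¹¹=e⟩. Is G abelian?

Each pair of generators commutes: a·b = ab = b·a. Since the generators pairwise commute, every element of G commutes with every other, so G is abelian.

Answer: Yes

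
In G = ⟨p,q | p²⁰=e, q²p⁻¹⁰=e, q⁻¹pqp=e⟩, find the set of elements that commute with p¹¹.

⟨p¹¹⟩ ⊆ C_G(p¹¹) since powers of p¹¹ commute with p¹¹; so |C_G(p¹¹)| ≥ |⟨p¹¹⟩| = 20.
By orbit–stabilizer, |C_G(p¹¹)| = |G| / |conj. class of p¹¹| = 40 / 2 = 20.
The 20 elements commuting with p¹¹ are {e, p, p², p³, p⁴, p⁵, p⁶, p⁷, p⁸, p⁹, p¹⁰, p¹¹, p¹², p¹³, p¹⁴, p¹⁵, p¹⁶, p¹⁷, p¹⁸, p¹⁹}.

Answer: {e, p, p², p³, p⁴, p⁵, p⁶, p⁷, p⁸, p⁹, p¹⁰, p¹¹, p¹², p¹³, p¹⁴, p¹⁵, p¹⁶, p¹⁷, p¹⁸, p¹⁹}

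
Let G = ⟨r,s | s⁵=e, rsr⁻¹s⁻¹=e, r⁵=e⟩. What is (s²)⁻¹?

The order of (s²) is 5 (smallest k with (s²)ᵏ = e), so (s²)⁻¹ = (s²)⁴ = s³.
Check: (s²) · (s³) → (s²) · s³ = e, giving e as required.

Answer: s³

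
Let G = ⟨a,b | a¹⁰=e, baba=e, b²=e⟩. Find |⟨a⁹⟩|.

|⟨a⁹⟩| equals the order of a⁹. Compute successive powers until reaching e:
  (a⁹)¹ = a⁹, (a⁹)² = a⁸, (a⁹)³ = a⁷, (a⁹)⁴ = a⁶, (a⁹)⁵ = a⁵, (a⁹)⁶ = a⁴, (a⁹)⁷ = a³, (a⁹)⁸ = a², (a⁹)⁹ = a, (a⁹)¹⁰ = e.
The smallest positive k with (a⁹)ᵏ = e is 10, so |⟨a⁹⟩| = 10.

Answer: 10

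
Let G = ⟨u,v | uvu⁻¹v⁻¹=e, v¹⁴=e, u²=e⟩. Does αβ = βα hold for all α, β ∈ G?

Each pair of generators commutes: u·v = uv = v·u. Since the generators pairwise commute, every element of G commutes with every other, so G is abelian.

Answer: Yes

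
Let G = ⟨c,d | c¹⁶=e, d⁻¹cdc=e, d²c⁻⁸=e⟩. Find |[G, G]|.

G' = [G, G] is generated by all commutators. The generator-pair commutators are: [c, d] = c².
The subgroup they normally generate is {e, c², c⁴, c⁶, c⁸, c¹⁰, c¹², c¹⁴}, of order 8.
Check: |G/G'| = 32/8 = 4 is the order of the abelianisation.

Answer: 8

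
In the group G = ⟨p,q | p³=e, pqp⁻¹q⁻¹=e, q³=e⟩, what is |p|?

Compute successive powers until reaching e:
  p¹ = p, p² = p², p³ = e.
The smallest positive k with pᵏ = e is 3.

Answer: 3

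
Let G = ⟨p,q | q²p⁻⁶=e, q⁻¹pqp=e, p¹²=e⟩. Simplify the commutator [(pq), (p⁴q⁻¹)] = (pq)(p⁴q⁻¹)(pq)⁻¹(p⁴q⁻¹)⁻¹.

[(pq), (p⁴q⁻¹)] = (pq)·(p⁴q⁻¹)·(pq)⁻¹·(p⁴q⁻¹)⁻¹.
  (pq) · (p⁴q⁻¹) = p⁹
  (p⁹) · (pq⁻¹) = p⁴q
  (p⁴q) · (p⁴q) = p⁶

Answer: p⁶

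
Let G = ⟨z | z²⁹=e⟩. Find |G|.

G is generated by a single element, so G is cyclic. The relator gives z²⁹ = e and no smaller power is forced to be e, so the 29 powers {e, z, z², z³, z⁴, z⁵, z⁶, z⁷, z⁸, z⁹, z²², z²³, z²¹, z²⁰, z²⁴, z²⁵, z²⁶, z²⁷, z²⁸, z¹², z¹³, z¹¹, z¹⁰, z¹⁴, z¹⁵, z¹⁶, z¹⁷, z¹⁸, z¹⁹} are distinct. Hence |G| = 29.

Answer: 29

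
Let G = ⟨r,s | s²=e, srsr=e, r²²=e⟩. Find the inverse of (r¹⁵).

The order of (r¹⁵) is 22 (smallest k with (r¹⁵)ᵏ = e), so (r¹⁵)⁻¹ = (r¹⁵)²¹ = r⁷.
Check: (r¹⁵) · (r⁷) → (r¹⁵) · r⁷ = e, giving e as required.

Answer: r⁷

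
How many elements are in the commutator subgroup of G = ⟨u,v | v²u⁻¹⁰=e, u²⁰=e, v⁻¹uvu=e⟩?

G' = [G, G] is generated by all commutators. The generator-pair commutators are: [u, v] = u².
The subgroup they normally generate is {e, u², u⁴, u⁶, u⁸, u¹⁰, u¹², u¹⁴, u¹⁶, u¹⁸}, of order 10.
Check: |G/G'| = 40/10 = 4 is the order of the abelianisation.

Answer: 10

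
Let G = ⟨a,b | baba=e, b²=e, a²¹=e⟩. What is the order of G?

Enumerate words in the generators, reducing via the relations: the distinct elements are
  {a, b, e, ab, a², a³, a⁴, a⁵, a⁶, a⁷, a⁸, a⁹, a²b, a²⁰, a³b, a¹², a¹³, a¹¹, a¹⁰, a¹⁴, a¹⁵, a¹⁶, a¹⁷, a¹⁸, a¹⁹, a⁴b, a⁵b, a⁶b, a⁷b, a⁸b, a⁹b, a²⁰b, a¹²b, a¹³b, a¹¹b, a¹⁰b, a¹⁴b, a¹⁵b, a¹⁶b, a¹⁷b, a¹⁸b, a¹⁹b}.
No further products give new elements, so |G| = 42.

Answer: 42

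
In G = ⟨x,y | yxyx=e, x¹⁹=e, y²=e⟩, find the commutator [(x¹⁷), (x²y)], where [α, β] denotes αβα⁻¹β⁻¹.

[(x¹⁷), (x²y)] = (x¹⁷)·(x²y)·(x¹⁷)⁻¹·(x²y)⁻¹.
  (x¹⁷) · (x²y) = y
  y · (x²) = x¹⁷y
  (x¹⁷y) · (x²y) = x¹⁵

Answer: x¹⁵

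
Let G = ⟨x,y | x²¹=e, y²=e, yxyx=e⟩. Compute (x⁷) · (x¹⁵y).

Compute (x⁷) · (x¹⁵y) by multiplying left to right and reducing via the relations at each step:
  (x⁷) · x¹⁵ = x
  x · y = xy

Answer: xy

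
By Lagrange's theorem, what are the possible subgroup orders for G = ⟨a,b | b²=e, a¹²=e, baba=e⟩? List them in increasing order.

|G| = 24 = 2³ · 3. By Lagrange's theorem the order of any subgroup divides 24; the divisors of 24 are 1, 2, 3, 4, 6, 8, 12, 24.

Answer: 1, 2, 3, 4, 6, 8, 12, 24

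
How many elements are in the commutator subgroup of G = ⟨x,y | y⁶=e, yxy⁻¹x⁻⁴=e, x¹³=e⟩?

G' = [G, G] is generated by all commutators. The generator-pair commutators are: [x, y] = x¹⁰.
The subgroup they normally generate is {e, x, x², x³, x⁴, x⁵, x⁶, x⁷, x⁸, x⁹, x¹⁰, x¹¹, x¹²}, of order 13.
Check: |G/G'| = 78/13 = 6 is the order of the abelianisation.

Answer: 13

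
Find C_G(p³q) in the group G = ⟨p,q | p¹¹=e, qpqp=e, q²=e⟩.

⟨p³q⟩ ⊆ C_G(p³q) since powers of p³q commute with p³q; so |C_G(p³q)| ≥ |⟨p³q⟩| = 2.
By orbit–stabilizer, |C_G(p³q)| = |G| / |conj. class of p³q| = 22 / 11 = 2.
The 2 elements commuting with p³q are {e, p³q}.

Answer: {e, p³q}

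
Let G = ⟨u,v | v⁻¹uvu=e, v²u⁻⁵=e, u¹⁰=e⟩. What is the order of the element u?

Compute successive powers until reaching e:
  u¹ = u, u² = u², u³ = u³, u⁴ = u⁴, u⁵ = u⁵, u⁶ = u⁶, u⁷ = u⁷, u⁸ = u⁸, u⁹ = u⁹, u¹⁰ = e.
The smallest positive k with uᵏ = e is 10.

Answer: 10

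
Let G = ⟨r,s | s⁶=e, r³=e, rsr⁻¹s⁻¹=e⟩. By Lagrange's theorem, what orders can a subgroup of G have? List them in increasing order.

|G| = 18 = 2 · 3². By Lagrange's theorem the order of any subgroup divides 18; the divisors of 18 are 1, 2, 3, 6, 9, 18.

Answer: 1, 2, 3, 6, 9, 18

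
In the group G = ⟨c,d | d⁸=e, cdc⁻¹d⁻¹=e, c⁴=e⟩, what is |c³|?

Compute successive powers until reaching e:
  (c³)¹ = c³, (c³)² = c², (c³)³ = c, (c³)⁴ = e.
The smallest positive k with (c³)ᵏ = e is 4.

Answer: 4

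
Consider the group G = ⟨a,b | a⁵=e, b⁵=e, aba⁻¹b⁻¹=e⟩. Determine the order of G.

Enumerate words in the generators, reducing via the relations: the distinct elements are
  {a, b, e, ab, a², a³, a⁴, b², b³, b⁴, ab², ab³, ab⁴, a²b, a³b, a⁴b, a²b², a²b³, a²b⁴, a³b², a³b³, a³b⁴, a⁴b², a⁴b³, a⁴b⁴}.
No further products give new elements, so |G| = 25.

Answer: 25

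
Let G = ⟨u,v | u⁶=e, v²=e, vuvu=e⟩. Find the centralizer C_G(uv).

⟨uv⟩ ⊆ C_G(uv) since powers of uv commute with uv; so |C_G(uv)| ≥ |⟨uv⟩| = 2.
By orbit–stabilizer, |C_G(uv)| = |G| / |conj. class of uv| = 12 / 3 = 4.
The 4 elements commuting with uv are {e, u³, uv, u⁴v}.

Answer: {e, u³, uv, u⁴v}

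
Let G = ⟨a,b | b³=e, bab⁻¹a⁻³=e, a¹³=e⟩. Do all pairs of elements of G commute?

a·b = ab but b·a = a³b, so a·b ≠ b·a and G is not abelian.

Answer: No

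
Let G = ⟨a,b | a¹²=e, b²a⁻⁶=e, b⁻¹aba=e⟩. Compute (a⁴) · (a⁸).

Compute (a⁴) · (a⁸) by multiplying left to right and reducing via the relations at each step:
  (a⁴) · a⁸ = e

Answer: e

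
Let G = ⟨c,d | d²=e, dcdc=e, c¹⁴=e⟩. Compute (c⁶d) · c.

Compute (c⁶d) · c by multiplying left to right and reducing via the relations at each step:
  (c⁶d) · c = c⁵d

Answer: c⁵d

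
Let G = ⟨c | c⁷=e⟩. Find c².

Compute successive powers of c, reducing at each step:
  c²: c · c = c²

Answer: c²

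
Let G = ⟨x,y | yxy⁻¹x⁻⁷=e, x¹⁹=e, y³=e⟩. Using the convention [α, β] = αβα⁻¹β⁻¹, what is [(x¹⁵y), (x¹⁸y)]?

[(x¹⁵y), (x¹⁸y)] = (x¹⁵y)·(x¹⁸y)·(x¹⁵y)⁻¹·(x¹⁸y)⁻¹.
  (x¹⁵y) · (x¹⁸y) = x⁸y²
  (x⁸y²) · (x⁶y²) = x¹⁷y
  (x¹⁷y) · (x¹¹y²) = x¹⁸

Answer: x¹⁸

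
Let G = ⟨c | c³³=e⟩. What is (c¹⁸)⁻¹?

The order of (c¹⁸) is 11 (smallest k with (c¹⁸)ᵏ = e), so (c¹⁸)⁻¹ = (c¹⁸)¹⁰ = c¹⁵.
Check: (c¹⁸) · (c¹⁵) → (c¹⁸) · c¹⁵ = e, giving e as required.

Answer: c¹⁵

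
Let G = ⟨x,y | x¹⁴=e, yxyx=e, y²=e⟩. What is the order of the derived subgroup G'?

G' = [G, G] is generated by all commutators. The generator-pair commutators are: [x, y] = x².
The subgroup they normally generate is {e, x², x⁴, x⁶, x⁸, x¹⁰, x¹²}, of order 7.
Check: |G/G'| = 28/7 = 4 is the order of the abelianisation.

Answer: 7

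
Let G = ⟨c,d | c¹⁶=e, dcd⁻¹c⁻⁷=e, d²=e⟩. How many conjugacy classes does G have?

The conjugacy classes (representative and size) are:
  [e] (size 1), [c] (size 2), [c¹⁴] (size 2), [c³] (size 2), [c⁴] (size 2), [c¹⁰] (size 2), [c⁸] (size 1), [c⁹] (size 2), [c¹¹] (size 2), [c¹⁰d] (size 8), [cd] (size 8).
Class equation: 1 + 2 + 2 + 2 + 2 + 2 + 1 + 2 + 2 + 8 + 8 = 32 = |G|. So G has 11 conjugacy classes.

Answer: 11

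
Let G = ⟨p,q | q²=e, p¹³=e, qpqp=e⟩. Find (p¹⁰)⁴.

Compute successive powers of (p¹⁰), reducing at each step:
  (p¹⁰)²: (p¹⁰) · p¹⁰ = p⁷
  (p¹⁰)³: (p⁷) · p¹⁰ = p⁴
  (p¹⁰)⁴: (p⁴) · p¹⁰ = p

Answer: p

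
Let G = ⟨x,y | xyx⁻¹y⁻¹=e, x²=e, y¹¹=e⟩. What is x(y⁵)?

Compute x · (y⁵) by multiplying left to right and reducing via the relations at each step:
  x · y⁵ = xy⁵

Answer: xy⁵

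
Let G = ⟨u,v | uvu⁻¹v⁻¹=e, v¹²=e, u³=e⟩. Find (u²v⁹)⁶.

Compute successive powers of (u²v⁹), reducing at each step:
  (u²v⁹)²: (u²v⁹) · u² = uv⁹;   (uv⁹) · v⁹ = uv⁶
  (u²v⁹)³: (uv⁶) · u² = v⁶;   (v⁶) · v⁹ = v³
  (u²v⁹)⁴: (v³) · u² = u²v³;   (u²v³) · v⁹ = u²
  (u²v⁹)⁵: (u²) · u² = u;   u · v⁹ = uv⁹
  (u²v⁹)⁶: (uv⁹) · u² = v⁹;   (v⁹) · v⁹ = v⁶

Answer: v⁶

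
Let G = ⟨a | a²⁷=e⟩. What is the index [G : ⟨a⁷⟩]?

First find ord(a⁷) by computing successive powers:
  (a⁷)¹ = a⁷, (a⁷)² = a¹⁴, (a⁷)³ = a²¹, (a⁷)⁴ = a, (a⁷)⁵ = a⁸, (a⁷)⁶ = a¹⁵, (a⁷)⁷ = a²², (a⁷)⁸ = a², (a⁷)⁹ = a⁹, (a⁷)¹⁰ = a¹⁶, (a⁷)¹¹ = a²³, (a⁷)¹² = a³, (a⁷)¹³ = a¹⁰, (a⁷)¹⁴ = a¹⁷, (a⁷)¹⁵ = a²⁴, (a⁷)¹⁶ = a⁴, (a⁷)¹⁷ = a¹¹, (a⁷)¹⁸ = a¹⁸, (a⁷)¹⁹ = a²⁵, (a⁷)²⁰ = a⁵, (a⁷)²¹ = a¹², (a⁷)²² = a¹⁹, (a⁷)²³ = a²⁶, (a⁷)²⁴ = a⁶, (a⁷)²⁵ = a¹³, (a⁷)²⁶ = a²⁰, (a⁷)²⁷ = e.
So |⟨a⁷⟩| = ord(a⁷) = 27. With |G| = 27, by Lagrange [G : ⟨a⁷⟩] = 27/27 = 1.

Answer: 1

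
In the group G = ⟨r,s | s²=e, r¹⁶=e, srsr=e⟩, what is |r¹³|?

Compute successive powers until reaching e:
  (r¹³)¹ = r¹³, (r¹³)² = r¹⁰, (r¹³)³ = r⁷, (r¹³)⁴ = r⁴, (r¹³)⁵ = r, (r¹³)⁶ = r¹⁴, (r¹³)⁷ = r¹¹, (r¹³)⁸ = r⁸, (r¹³)⁹ = r⁵, (r¹³)¹⁰ = r², (r¹³)¹¹ = r¹⁵, (r¹³)¹² = r¹², (r¹³)¹³ = r⁹, (r¹³)¹⁴ = r⁶, (r¹³)¹⁵ = r³, (r¹³)¹⁶ = e.
The smallest positive k with (r¹³)ᵏ = e is 16.

Answer: 16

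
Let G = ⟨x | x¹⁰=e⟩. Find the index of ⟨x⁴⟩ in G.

First find ord(x⁴) by computing successive powers:
  (x⁴)¹ = x⁴, (x⁴)² = x⁸, (x⁴)³ = x², (x⁴)⁴ = x⁶, (x⁴)⁵ = e.
So |⟨x⁴⟩| = ord(x⁴) = 5. With |G| = 10, by Lagrange [G : ⟨x⁴⟩] = 10/5 = 2.

Answer: 2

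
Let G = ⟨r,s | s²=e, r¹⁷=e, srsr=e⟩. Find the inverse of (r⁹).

The order of (r⁹) is 17 (smallest k with (r⁹)ᵏ = e), so (r⁹)⁻¹ = (r⁹)¹⁶ = r⁸.
Check: (r⁹) · (r⁸) → (r⁹) · r⁸ = e, giving e as required.

Answer: r⁸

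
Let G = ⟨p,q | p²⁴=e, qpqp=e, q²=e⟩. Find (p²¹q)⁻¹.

The order of (p²¹q) is 2 (smallest k with (p²¹q)ᵏ = e), so (p²¹q)⁻¹ = (p²¹q)¹ = p²¹q.
Check: (p²¹q) · (p²¹q) → (p²¹q) · p²¹ = q;   q · q = e, giving e as required.

Answer: p²¹q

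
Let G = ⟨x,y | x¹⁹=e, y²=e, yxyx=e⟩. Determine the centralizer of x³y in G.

⟨x³y⟩ ⊆ C_G(x³y) since powers of x³y commute with x³y; so |C_G(x³y)| ≥ |⟨x³y⟩| = 2.
By orbit–stabilizer, |C_G(x³y)| = |G| / |conj. class of x³y| = 38 / 19 = 2.
The 2 elements commuting with x³y are {e, x³y}.

Answer: {e, x³y}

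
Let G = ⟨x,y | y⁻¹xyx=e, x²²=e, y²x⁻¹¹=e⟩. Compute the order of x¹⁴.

Compute successive powers until reaching e:
  (x¹⁴)¹ = x¹⁴, (x¹⁴)² = x⁶, (x¹⁴)³ = x²⁰, (x¹⁴)⁴ = x¹², (x¹⁴)⁵ = x⁴, (x¹⁴)⁶ = x¹⁸, (x¹⁴)⁷ = x¹⁰, (x¹⁴)⁸ = x², (x¹⁴)⁹ = x¹⁶, (x¹⁴)¹⁰ = x⁸, (x¹⁴)¹¹ = e.
The smallest positive k with (x¹⁴)ᵏ = e is 11.

Answer: 11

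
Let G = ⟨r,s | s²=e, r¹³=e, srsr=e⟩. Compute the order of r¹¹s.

Compute successive powers until reaching e:
  (r¹¹s)¹ = r¹¹s, (r¹¹s)² = e.
The smallest positive k with (r¹¹s)ᵏ = e is 2.

Answer: 2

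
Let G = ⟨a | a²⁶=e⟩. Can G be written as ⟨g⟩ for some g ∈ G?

|G| = 26. The element a has order 26 (its powers give 26 distinct elements), so ⟨a⟩ = G and G is cyclic.

Answer: Yes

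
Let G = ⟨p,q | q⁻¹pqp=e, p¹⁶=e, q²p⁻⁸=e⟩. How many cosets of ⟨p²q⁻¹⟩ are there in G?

First find ord(p²q⁻¹) by computing successive powers:
  (p²q⁻¹)¹ = p²q⁻¹, (p²q⁻¹)² = p⁸, (p²q⁻¹)³ = p²q, (p²q⁻¹)⁴ = e.
So |⟨p²q⁻¹⟩| = ord(p²q⁻¹) = 4. With |G| = 32, by Lagrange [G : ⟨p²q⁻¹⟩] = 32/4 = 8.

Answer: 8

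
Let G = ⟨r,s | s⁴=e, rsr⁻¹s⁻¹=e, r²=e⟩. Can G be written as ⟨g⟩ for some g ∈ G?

|G| = 8, but the maximum element order in G is 4 < 8. No single element generates all of G, so G is not cyclic.

Answer: No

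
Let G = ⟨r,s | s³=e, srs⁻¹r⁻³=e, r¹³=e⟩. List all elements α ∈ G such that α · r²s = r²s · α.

⟨r²s⟩ ⊆ C_G(r²s) since powers of r²s commute with r²s; so |C_G(r²s)| ≥ |⟨r²s⟩| = 3.
By orbit–stabilizer, |C_G(r²s)| = |G| / |conj. class of r²s| = 39 / 13 = 3.
The 3 elements commuting with r²s are {e, r²s, r⁸s²}.

Answer: {e, r²s, r⁸s²}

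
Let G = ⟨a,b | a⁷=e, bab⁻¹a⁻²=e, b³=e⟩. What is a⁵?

Compute successive powers of a, reducing at each step:
  a²: a · a = a²
  a³: (a²) · a = a³
  a⁴: (a³) · a = a⁴
  a⁵: (a⁴) · a = a⁵

Answer: a⁵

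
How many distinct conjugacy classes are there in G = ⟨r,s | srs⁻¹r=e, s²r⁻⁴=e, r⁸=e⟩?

The conjugacy classes (representative and size) are:
  [e] (size 1), [r⁷] (size 2), [r²] (size 2), [r⁵] (size 2), [r⁴] (size 1), [r²s⁻¹] (size 4), [r³s] (size 4).
Class equation: 1 + 2 + 2 + 2 + 1 + 4 + 4 = 16 = |G|. So G has 7 conjugacy classes.

Answer: 7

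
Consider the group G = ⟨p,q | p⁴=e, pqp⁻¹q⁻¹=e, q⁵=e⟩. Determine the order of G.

Enumerate words in the generators, reducing via the relations: the distinct elements are
  {e, p, q, pq, p², p³, q², q³, q⁴, pq², pq³, pq⁴, p²q, p³q, p²q², p²q³, p²q⁴, p³q², p³q³, p³q⁴}.
No further products give new elements, so |G| = 20.

Answer: 20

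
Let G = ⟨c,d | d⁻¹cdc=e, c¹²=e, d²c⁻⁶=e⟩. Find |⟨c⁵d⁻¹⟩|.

|⟨c⁵d⁻¹⟩| equals the order of c⁵d⁻¹. Compute successive powers until reaching e:
  (c⁵d⁻¹)¹ = c⁵d⁻¹, (c⁵d⁻¹)² = c⁶, (c⁵d⁻¹)³ = c⁵d, (c⁵d⁻¹)⁴ = e.
The smallest positive k with (c⁵d⁻¹)ᵏ = e is 4, so |⟨c⁵d⁻¹⟩| = 4.

Answer: 4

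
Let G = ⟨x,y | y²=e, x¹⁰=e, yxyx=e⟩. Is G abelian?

x·y = xy but y·x = x⁹y, so x·y ≠ y·x and G is not abelian.

Answer: No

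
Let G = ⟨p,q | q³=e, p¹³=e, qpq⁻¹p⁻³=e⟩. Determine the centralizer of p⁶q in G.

⟨p⁶q⟩ ⊆ C_G(p⁶q) since powers of p⁶q commute with p⁶q; so |C_G(p⁶q)| ≥ |⟨p⁶q⟩| = 3.
By orbit–stabilizer, |C_G(p⁶q)| = |G| / |conj. class of p⁶q| = 39 / 13 = 3.
The 3 elements commuting with p⁶q are {e, p⁶q, p¹¹q²}.

Answer: {e, p⁶q, p¹¹q²}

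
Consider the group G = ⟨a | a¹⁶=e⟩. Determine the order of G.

G is generated by a single element, so G is cyclic. The relator gives a¹⁶ = e and no smaller power is forced to be e, so the 16 powers {a, e, a², a³, a⁴, a⁵, a⁶, a⁷, a⁸, a⁹, a¹², a¹³, a¹¹, a¹⁰, a¹⁴, a¹⁵} are distinct. Hence |G| = 16.

Answer: 16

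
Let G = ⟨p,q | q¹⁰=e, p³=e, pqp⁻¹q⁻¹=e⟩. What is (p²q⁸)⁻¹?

The order of (p²q⁸) is 15 (smallest k with (p²q⁸)ᵏ = e), so (p²q⁸)⁻¹ = (p²q⁸)¹⁴ = pq².
Check: (p²q⁸) · (pq²) → (p²q⁸) · p = q⁸;   (q⁸) · q² = e, giving e as required.

Answer: pq²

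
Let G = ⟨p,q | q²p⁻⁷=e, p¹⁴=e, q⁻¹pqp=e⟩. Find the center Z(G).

An element z ∈ Z(G) iff z commutes with every generator.
For example p⁷ is central: (p⁷)·p = p⁸ = p·(p⁷); (p⁷)·q = q⁻¹ = q·(p⁷).
Whereas p ∉ Z(G) since p·q = pq ≠ p⁶q⁻¹ = q·p.
Checking each of the 28 elements this way gives Z(G) = {e, p⁷}, of order 2.

Answer: {e, p⁷}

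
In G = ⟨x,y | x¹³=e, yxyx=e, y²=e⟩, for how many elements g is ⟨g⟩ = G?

⟨g⟩ = G would require ord(g) = |G| = 26, but the maximum element order in G is 13 < 26. So G is not cyclic and no single element generates it: the count is 0.

Answer: 0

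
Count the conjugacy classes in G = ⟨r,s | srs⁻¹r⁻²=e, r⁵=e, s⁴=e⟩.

The conjugacy classes (representative and size) are:
  [e] (size 1), [r⁴] (size 4), [r²s] (size 5), [s²] (size 5), [r³s³] (size 5).
Class equation: 1 + 4 + 5 + 5 + 5 = 20 = |G|. So G has 5 conjugacy classes.

Answer: 5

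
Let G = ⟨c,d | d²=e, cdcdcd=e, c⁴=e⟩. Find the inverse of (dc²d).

The order of (dc²d) is 2 (smallest k with (dc²d)ᵏ = e), so (dc²d)⁻¹ = (dc²d)¹ = dc²d.
Check: (dc²d) · (dc²d) → (dc²d) · d = dc²;   (dc²) · c² = d;   d · d = e, giving e as required.

Answer: dc²d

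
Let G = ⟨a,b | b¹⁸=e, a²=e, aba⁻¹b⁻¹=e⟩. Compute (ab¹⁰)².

Compute successive powers of (ab¹⁰), reducing at each step:
  (ab¹⁰)²: (ab¹⁰) · a = b¹⁰;   (b¹⁰) · b¹⁰ = b²

Answer: b²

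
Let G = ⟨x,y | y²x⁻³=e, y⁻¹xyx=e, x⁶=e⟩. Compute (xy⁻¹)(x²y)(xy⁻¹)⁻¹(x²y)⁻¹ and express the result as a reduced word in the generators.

[(xy⁻¹), (x²y)] = (xy⁻¹)·(x²y)·(xy⁻¹)⁻¹·(x²y)⁻¹.
  (xy⁻¹) · (x²y) = x⁵
  (x⁵) · (xy) = y
  y · (x²y⁻¹) = x⁴

Answer: x⁴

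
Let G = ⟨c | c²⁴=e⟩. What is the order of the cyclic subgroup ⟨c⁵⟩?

|⟨c⁵⟩| equals the order of c⁵. Compute successive powers until reaching e:
  (c⁵)¹ = c⁵, (c⁵)² = c¹⁰, (c⁵)³ = c¹⁵, (c⁵)⁴ = c²⁰, (c⁵)⁵ = c, (c⁵)⁶ = c⁶, (c⁵)⁷ = c¹¹, (c⁵)⁸ = c¹⁶, (c⁵)⁹ = c²¹, (c⁵)¹⁰ = c², (c⁵)¹¹ = c⁷, (c⁵)¹² = c¹², (c⁵)¹³ = c¹⁷, (c⁵)¹⁴ = c²², (c⁵)¹⁵ = c³, (c⁵)¹⁶ = c⁸, (c⁵)¹⁷ = c¹³, (c⁵)¹⁸ = c¹⁸, (c⁵)¹⁹ = c²³, (c⁵)²⁰ = c⁴, (c⁵)²¹ = c⁹, (c⁵)²² = c¹⁴, (c⁵)²³ = c¹⁹, (c⁵)²⁴ = e.
The smallest positive k with (c⁵)ᵏ = e is 24, so |⟨c⁵⟩| = 24.

Answer: 24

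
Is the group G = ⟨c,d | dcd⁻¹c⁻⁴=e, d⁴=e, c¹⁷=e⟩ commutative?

c·d = cd but d·c = c⁴d, so c·d ≠ d·c and G is not abelian.

Answer: No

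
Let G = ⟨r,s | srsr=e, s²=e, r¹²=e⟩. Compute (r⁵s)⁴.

Compute successive powers of (r⁵s), reducing at each step:
  (r⁵s)²: (r⁵s) · r⁵ = s;   s · s = e
  (r⁵s)³: e · r⁵ = r⁵;   (r⁵) · s = r⁵s
  (r⁵s)⁴: (r⁵s) · r⁵ = s;   s · s = e

Answer: e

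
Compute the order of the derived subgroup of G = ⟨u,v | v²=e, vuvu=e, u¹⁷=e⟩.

G' = [G, G] is generated by all commutators. The generator-pair commutators are: [u, v] = u².
The subgroup they normally generate is {e, u, u², u³, u⁴, u⁵, u⁶, u⁷, u⁸, u⁹, u¹⁰, u¹¹, u¹², u¹³, u¹⁴, u¹⁵, u¹⁶}, of order 17.
Check: |G/G'| = 34/17 = 2 is the order of the abelianisation.

Answer: 17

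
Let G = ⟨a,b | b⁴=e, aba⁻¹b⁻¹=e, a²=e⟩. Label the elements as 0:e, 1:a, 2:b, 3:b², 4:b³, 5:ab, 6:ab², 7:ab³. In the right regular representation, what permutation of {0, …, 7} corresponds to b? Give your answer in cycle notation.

(0 2 3 4)(1 5 6 7)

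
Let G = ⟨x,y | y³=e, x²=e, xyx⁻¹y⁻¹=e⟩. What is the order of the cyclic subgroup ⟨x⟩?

|⟨x⟩| equals the order of x. Compute successive powers until reaching e:
  x¹ = x, x² = e.
The smallest positive k with xᵏ = e is 2, so |⟨x⟩| = 2.

Answer: 2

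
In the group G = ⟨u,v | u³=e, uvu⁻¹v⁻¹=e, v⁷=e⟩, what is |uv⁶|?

Compute successive powers until reaching e:
  (uv⁶)¹ = uv⁶, (uv⁶)² = u²v⁵, (uv⁶)³ = v⁴, (uv⁶)⁴ = uv³, (uv⁶)⁵ = u²v², (uv⁶)⁶ = v, (uv⁶)⁷ = u, (uv⁶)⁸ = u²v⁶, (uv⁶)⁹ = v⁵, (uv⁶)¹⁰ = uv⁴, (uv⁶)¹¹ = u²v³, (uv⁶)¹² = v², (uv⁶)¹³ = uv, (uv⁶)¹⁴ = u², (uv⁶)¹⁵ = v⁶, (uv⁶)¹⁶ = uv⁵, (uv⁶)¹⁷ = u²v⁴, (uv⁶)¹⁸ = v³, (uv⁶)¹⁹ = uv², (uv⁶)²⁰ = u²v, (uv⁶)²¹ = e.
The smallest positive k with (uv⁶)ᵏ = e is 21.

Answer: 21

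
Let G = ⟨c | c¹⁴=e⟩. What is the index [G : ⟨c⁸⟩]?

First find ord(c⁸) by computing successive powers:
  (c⁸)¹ = c⁸, (c⁸)² = c², (c⁸)³ = c¹⁰, (c⁸)⁴ = c⁴, (c⁸)⁵ = c¹², (c⁸)⁶ = c⁶, (c⁸)⁷ = e.
So |⟨c⁸⟩| = ord(c⁸) = 7. With |G| = 14, by Lagrange [G : ⟨c⁸⟩] = 14/7 = 2.

Answer: 2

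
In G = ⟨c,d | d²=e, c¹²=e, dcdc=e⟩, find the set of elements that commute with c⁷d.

⟨c⁷d⟩ ⊆ C_G(c⁷d) since powers of c⁷d commute with c⁷d; so |C_G(c⁷d)| ≥ |⟨c⁷d⟩| = 2.
By orbit–stabilizer, |C_G(c⁷d)| = |G| / |conj. class of c⁷d| = 24 / 6 = 4.
The 4 elements commuting with c⁷d are {e, c⁶, cd, c⁷d}.

Answer: {e, c⁶, cd, c⁷d}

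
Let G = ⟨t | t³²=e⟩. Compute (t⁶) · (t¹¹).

Compute (t⁶) · (t¹¹) by multiplying left to right and reducing via the relations at each step:
  (t⁶) · t¹¹ = t¹⁷

Answer: t¹⁷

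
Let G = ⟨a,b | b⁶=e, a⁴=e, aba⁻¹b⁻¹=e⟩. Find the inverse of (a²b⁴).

The order of (a²b⁴) is 6 (smallest k with (a²b⁴)ᵏ = e), so (a²b⁴)⁻¹ = (a²b⁴)⁵ = a²b².
Check: (a²b⁴) · (a²b²) → (a²b⁴) · a² = b⁴;   (b⁴) · b² = e, giving e as required.

Answer: a²b²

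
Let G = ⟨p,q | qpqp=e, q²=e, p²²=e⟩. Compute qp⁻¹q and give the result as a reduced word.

Multiply left to right, reducing at each step:
  q · p⁻¹ = pq
  (pq) · q = p

Answer: p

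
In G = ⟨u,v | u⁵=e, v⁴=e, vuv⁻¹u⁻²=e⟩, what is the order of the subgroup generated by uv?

|⟨uv⟩| equals the order of uv. Compute successive powers until reaching e:
  (uv)¹ = uv, (uv)² = u³v², (uv)³ = u²v³, (uv)⁴ = e.
The smallest positive k with (uv)ᵏ = e is 4, so |⟨uv⟩| = 4.

Answer: 4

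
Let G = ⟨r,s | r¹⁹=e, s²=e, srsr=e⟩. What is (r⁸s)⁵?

Compute successive powers of (r⁸s), reducing at each step:
  (r⁸s)²: (r⁸s) · r⁸ = s;   s · s = e
  (r⁸s)³: e · r⁸ = r⁸;   (r⁸) · s = r⁸s
  (r⁸s)⁴: (r⁸s) · r⁸ = s;   s · s = e
  (r⁸s)⁵: e · r⁸ = r⁸;   (r⁸) · s = r⁸s

Answer: r⁸s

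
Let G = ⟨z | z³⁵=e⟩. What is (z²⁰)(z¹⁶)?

Compute (z²⁰) · (z¹⁶) by multiplying left to right and reducing via the relations at each step:
  (z²⁰) · z¹⁶ = z

Answer: z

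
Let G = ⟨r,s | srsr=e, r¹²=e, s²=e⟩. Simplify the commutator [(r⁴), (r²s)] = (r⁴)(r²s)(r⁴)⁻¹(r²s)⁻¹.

[(r⁴), (r²s)] = (r⁴)·(r²s)·(r⁴)⁻¹·(r²s)⁻¹.
  (r⁴) · (r²s) = r⁶s
  (r⁶s) · (r⁸) = r¹⁰s
  (r¹⁰s) · (r²s) = r⁸

Answer: r⁸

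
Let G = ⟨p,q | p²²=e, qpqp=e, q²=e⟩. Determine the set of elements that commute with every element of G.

An element z ∈ Z(G) iff z commutes with every generator.
For example p¹¹ is central: (p¹¹)·p = p¹² = p·(p¹¹); (p¹¹)·q = p¹¹q = q·(p¹¹).
Whereas p ∉ Z(G) since p·q = pq ≠ p²¹q = q·p.
Checking each of the 44 elements this way gives Z(G) = {e, p¹¹}, of order 2.

Answer: {e, p¹¹}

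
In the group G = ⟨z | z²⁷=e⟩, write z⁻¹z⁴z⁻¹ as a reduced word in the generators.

Multiply left to right, reducing at each step:
  (z²⁶) · z⁴ = z³
  (z³) · z⁻¹ = z²

Answer: z²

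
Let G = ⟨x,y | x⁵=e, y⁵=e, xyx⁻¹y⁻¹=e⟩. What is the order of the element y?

Compute successive powers until reaching e:
  y¹ = y, y² = y², y³ = y³, y⁴ = y⁴, y⁵ = e.
The smallest positive k with yᵏ = e is 5.

Answer: 5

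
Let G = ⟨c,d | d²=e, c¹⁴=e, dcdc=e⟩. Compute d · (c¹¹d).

Compute d · (c¹¹d) by multiplying left to right and reducing via the relations at each step:
  d · c¹¹ = c³d
  (c³d) · d = c³

Answer: c³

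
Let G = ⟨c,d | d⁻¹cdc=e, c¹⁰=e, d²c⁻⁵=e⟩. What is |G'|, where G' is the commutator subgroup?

G' = [G, G] is generated by all commutators. The generator-pair commutators are: [c, d] = c².
The subgroup they normally generate is {e, c², c⁴, c⁶, c⁸}, of order 5.
Check: |G/G'| = 20/5 = 4 is the order of the abelianisation.

Answer: 5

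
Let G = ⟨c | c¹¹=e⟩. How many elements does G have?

G is generated by a single element, so G is cyclic. The relator gives c¹¹ = e and no smaller power is forced to be e, so the 11 powers {c, e, c², c³, c⁴, c⁵, c⁶, c⁷, c⁸, c⁹, c¹⁰} are distinct. Hence |G| = 11.

Answer: 11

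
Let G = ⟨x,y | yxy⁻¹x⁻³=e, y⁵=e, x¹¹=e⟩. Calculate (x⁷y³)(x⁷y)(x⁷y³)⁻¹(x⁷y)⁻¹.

[(x⁷y³), (x⁷y)] = (x⁷y³)·(x⁷y)·(x⁷y³)⁻¹·(x⁷y)⁻¹.
  (x⁷y³) · (x⁷y) = x⁹y⁴
  (x⁹y⁴) · (x³y²) = x¹⁰y
  (x¹⁰y) · (x⁵y⁴) = x³

Answer: x³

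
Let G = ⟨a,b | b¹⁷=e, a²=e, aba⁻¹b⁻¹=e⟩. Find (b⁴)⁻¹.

The order of (b⁴) is 17 (smallest k with (b⁴)ᵏ = e), so (b⁴)⁻¹ = (b⁴)¹⁶ = b¹³.
Check: (b⁴) · (b¹³) → (b⁴) · b¹³ = e, giving e as required.

Answer: b¹³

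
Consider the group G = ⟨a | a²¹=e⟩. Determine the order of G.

G is generated by a single element, so G is cyclic. The relator gives a²¹ = e and no smaller power is forced to be e, so the 21 powers {a, e, a², a³, a⁴, a⁵, a⁶, a⁷, a⁸, a⁹, a²⁰, a¹², a¹³, a¹¹, a¹⁰, a¹⁴, a¹⁵, a¹⁶, a¹⁷, a¹⁸, a¹⁹} are distinct. Hence |G| = 21.

Answer: 21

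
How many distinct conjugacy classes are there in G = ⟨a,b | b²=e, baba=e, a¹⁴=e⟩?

The conjugacy classes (representative and size) are:
  [e] (size 1), [a¹³] (size 2), [a²] (size 2), [a³] (size 2), [a¹⁰] (size 2), [a⁵] (size 2), [a⁸] (size 2), [a⁷] (size 1), [a⁶b] (size 7), [a⁹b] (size 7).
Class equation: 1 + 2 + 2 + 2 + 2 + 2 + 2 + 1 + 7 + 7 = 28 = |G|. So G has 10 conjugacy classes.

Answer: 10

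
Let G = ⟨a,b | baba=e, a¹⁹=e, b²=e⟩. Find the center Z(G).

An element z ∈ Z(G) iff z commutes with every generator.
For example e is central: e·a = a = a·e; e·b = b = b·e.
Whereas a ∉ Z(G) since a·b = ab ≠ a¹⁸b = b·a.
Checking each of the 38 elements this way gives Z(G) = {e}, of order 1.

Answer: {e}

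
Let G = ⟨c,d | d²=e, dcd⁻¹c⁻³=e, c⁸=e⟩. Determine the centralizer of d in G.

⟨d⟩ ⊆ C_G(d) since powers of d commute with d; so |C_G(d)| ≥ |⟨d⟩| = 2.
By orbit–stabilizer, |C_G(d)| = |G| / |conj. class of d| = 16 / 4 = 4.
The 4 elements commuting with d are {e, c⁴, d, c⁴d}.

Answer: {e, c⁴, d, c⁴d}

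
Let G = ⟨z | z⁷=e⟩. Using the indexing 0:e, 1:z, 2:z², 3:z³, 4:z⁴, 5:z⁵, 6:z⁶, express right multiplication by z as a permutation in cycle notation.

(0 1 2 3 4 5 6)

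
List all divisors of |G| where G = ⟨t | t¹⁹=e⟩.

|G| = 19 = 19. By Lagrange's theorem the order of any subgroup divides 19; the divisors of 19 are 1, 19.

Answer: 1, 19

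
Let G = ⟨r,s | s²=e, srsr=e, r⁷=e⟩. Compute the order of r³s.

Compute successive powers until reaching e:
  (r³s)¹ = r³s, (r³s)² = e.
The smallest positive k with (r³s)ᵏ = e is 2.

Answer: 2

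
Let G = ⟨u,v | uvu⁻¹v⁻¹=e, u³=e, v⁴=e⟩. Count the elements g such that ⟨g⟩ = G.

G is cyclic of order 12. An element generates G iff its order is 12, and a cyclic group of order 12 has exactly φ(12) = 4 such elements.

Answer: 4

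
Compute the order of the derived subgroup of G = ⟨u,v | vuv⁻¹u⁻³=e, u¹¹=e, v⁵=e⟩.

G' = [G, G] is generated by all commutators. The generator-pair commutators are: [u, v] = u⁹.
The subgroup they normally generate is {e, u, u², u³, u⁴, u⁵, u⁶, u⁷, u⁸, u⁹, u¹⁰}, of order 11.
Check: |G/G'| = 55/11 = 5 is the order of the abelianisation.

Answer: 11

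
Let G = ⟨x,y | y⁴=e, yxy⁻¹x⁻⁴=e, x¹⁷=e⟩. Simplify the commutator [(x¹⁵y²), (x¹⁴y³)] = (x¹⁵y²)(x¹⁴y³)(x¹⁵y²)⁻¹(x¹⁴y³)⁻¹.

[(x¹⁵y²), (x¹⁴y³)] = (x¹⁵y²)·(x¹⁴y³)·(x¹⁵y²)⁻¹·(x¹⁴y³)⁻¹.
  (x¹⁵y²) · (x¹⁴y³) = xy
  (xy) · (x¹⁵y²) = x¹⁰y³
  (x¹⁰y³) · (x¹²y) = x¹³

Answer: x¹³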